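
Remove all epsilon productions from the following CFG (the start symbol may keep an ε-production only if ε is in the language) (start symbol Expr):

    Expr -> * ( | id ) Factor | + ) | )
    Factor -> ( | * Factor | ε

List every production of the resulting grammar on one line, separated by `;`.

The nullable symbols are {Factor}.
ε ∉ L(G), so no ε-production is kept.
Expand every rule over subsets of its nullable positions: Expr → id ) Factor gives id ) Factor | id ). Factor → * Factor gives * Factor | *.

Expr -> * ( | id ) Factor | id ) | + ) | ); Factor -> ( | * Factor | *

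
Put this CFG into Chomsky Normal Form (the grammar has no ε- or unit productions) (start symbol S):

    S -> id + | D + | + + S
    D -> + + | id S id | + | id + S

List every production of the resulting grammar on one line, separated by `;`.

S -> X1 X2 | D X2 | X2 Y1; D -> X2 X2 | X1 Y2 | + | X1 Y3; X1 -> id; X2 -> +; Y1 -> X2 S; Y2 -> S X1; Y3 -> X2 S

Introduce a nonterminal for each terminal appearing in a rule of length ≥ 2: X1 → id, X2 → +.
Binarize each right-hand side of length ≥ 3 by chaining fresh nonterminals (Y1, Y2, …): affected rules were S → X2 X2 S; D → X1 S X1; D → X1 X2 S.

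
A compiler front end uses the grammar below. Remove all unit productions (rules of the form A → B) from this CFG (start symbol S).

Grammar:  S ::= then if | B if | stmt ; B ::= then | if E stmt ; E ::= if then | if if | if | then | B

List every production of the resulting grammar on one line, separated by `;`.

Unit pairs: E ⇒* {B}.
Replace each nonterminal's rules with the union of the non-unit rules of every nonterminal it unit-derives.

S ::= then if | B if | stmt; B ::= then | if E stmt; E ::= then | if E stmt | if then | if if | if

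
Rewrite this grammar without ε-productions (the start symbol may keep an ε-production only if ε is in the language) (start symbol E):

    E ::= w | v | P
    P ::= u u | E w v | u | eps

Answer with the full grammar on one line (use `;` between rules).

E ::= w | v | P | ε; P ::= u u | E w v | w v | u

Nullable set = {E, P}.
ε ∈ L(G) since E is nullable, so keep E → ε.
Expand every rule over subsets of its nullable positions: P → E w v gives E w v | w v.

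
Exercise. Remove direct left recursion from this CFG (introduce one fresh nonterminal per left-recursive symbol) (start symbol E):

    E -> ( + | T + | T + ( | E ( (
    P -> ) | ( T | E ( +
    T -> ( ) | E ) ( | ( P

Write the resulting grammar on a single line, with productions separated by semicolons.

Left recursion appears on E.
For E: α = {( (}, β = {( +, T +, T + (}. Rewrite as E → β E' and E' → α E' | ε.

E -> ( + E' | T + E' | T + ( E'; P -> ) | ( T | E ( +; T -> ( ) | E ) ( | ( P; E' -> ( ( E' | ε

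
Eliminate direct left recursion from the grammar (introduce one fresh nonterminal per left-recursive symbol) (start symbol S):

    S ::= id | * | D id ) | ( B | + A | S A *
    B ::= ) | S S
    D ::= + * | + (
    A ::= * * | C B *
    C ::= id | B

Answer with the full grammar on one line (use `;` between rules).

Directly left-recursive nonterminal: S.
For S: α = {A *}, β = {id, *, D id ), ( B, + A}. Rewrite as S → β S' and S' → α S' | ε.

S ::= id S' | * S' | D id ) S' | ( B S' | + A S'; B ::= ) | S S; D ::= + * | + (; A ::= * * | C B *; C ::= id | B; S' ::= A * S' | ε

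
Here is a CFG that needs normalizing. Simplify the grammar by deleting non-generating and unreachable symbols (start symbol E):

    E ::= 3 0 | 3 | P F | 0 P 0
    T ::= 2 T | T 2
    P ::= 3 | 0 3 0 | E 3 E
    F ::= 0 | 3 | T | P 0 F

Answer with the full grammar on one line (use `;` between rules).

E ::= 3 0 | 3 | P F | 0 P 0; P ::= 3 | 0 3 0 | E 3 E; F ::= 0 | 3 | P 0 F

Generating nonterminals: {E, F, P}.
Reachable from E after that: {E, F, P}.
Removed useless symbols: {T} and every production mentioning them.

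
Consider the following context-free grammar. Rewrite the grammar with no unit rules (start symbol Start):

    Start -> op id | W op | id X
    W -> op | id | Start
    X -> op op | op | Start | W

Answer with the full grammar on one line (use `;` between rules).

Start -> op id | W op | id X; W -> op id | W op | id X | op | id; X -> op id | W op | id X | op op | op | id

Unit pairs: W ⇒* {Start}; X ⇒* {Start, W}.
For each unit pair (A, B), copy every non-unit production of B to A, then drop all unit productions.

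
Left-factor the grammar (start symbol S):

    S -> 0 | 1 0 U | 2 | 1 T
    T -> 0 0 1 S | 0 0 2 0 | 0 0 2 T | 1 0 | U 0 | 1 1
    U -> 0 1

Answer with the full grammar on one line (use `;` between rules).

S -> 0 | 2 | 1 S'; T -> U 0 | 0 0 T' | 1 T''; U -> 0 1; S' -> 0 U | T; T' -> 1 S | 2 T'''; T'' -> 0 | 1; T''' -> 0 | T

S has alternatives sharing prefix '1': factor to S → 1 S' with S' → 0 U | T.
T has alternatives sharing prefix '0 0': factor to T → 0 0 T' with T' → 1 S | 2 0 | 2 T.
T has alternatives sharing prefix '1': factor to T → 1 T'' with T'' → 0 | 1.
T' has alternatives sharing prefix '2': factor to T' → 2 T''' with T''' → 0 | T.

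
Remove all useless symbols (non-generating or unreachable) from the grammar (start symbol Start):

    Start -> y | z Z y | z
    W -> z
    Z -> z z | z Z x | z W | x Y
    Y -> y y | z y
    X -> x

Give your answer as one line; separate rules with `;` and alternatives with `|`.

Generating nonterminals: {Start, W, X, Y, Z}.
Reachable from Start after that: {Start, W, Y, Z}.
Removed useless symbols: {X} and every production mentioning them.

Start -> y | z Z y | z; W -> z; Z -> z z | z Z x | z W | x Y; Y -> y y | z y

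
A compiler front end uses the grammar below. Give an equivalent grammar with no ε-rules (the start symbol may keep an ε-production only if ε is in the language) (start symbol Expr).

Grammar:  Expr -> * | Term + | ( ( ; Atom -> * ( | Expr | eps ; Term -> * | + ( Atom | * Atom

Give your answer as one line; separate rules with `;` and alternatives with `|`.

Nullable set = {Atom}.
ε ∉ L(G), so no ε-production is kept.
Add the nullable-subset variants: Term → + ( Atom gives + ( Atom | + (.

Expr -> * | Term + | ( (; Atom -> * ( | Expr; Term -> * | + ( Atom | + ( | * Atom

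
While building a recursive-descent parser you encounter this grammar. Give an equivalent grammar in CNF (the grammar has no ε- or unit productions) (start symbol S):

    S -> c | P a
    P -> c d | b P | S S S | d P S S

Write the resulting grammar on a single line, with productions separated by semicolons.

Introduce a nonterminal for each terminal appearing in a rule of length ≥ 2: X1 → a, X2 → c, X3 → d, X4 → b.
Binarize each right-hand side of length ≥ 3 by chaining fresh nonterminals (Y1, Y2, …): affected rules were P → S S S; P → X3 P S S.

S -> c | P X1; P -> X2 X3 | X4 P | S Y1 | X3 Y2; X1 -> a; X2 -> c; X3 -> d; X4 -> b; Y1 -> S S; Y2 -> P Y3; Y3 -> S S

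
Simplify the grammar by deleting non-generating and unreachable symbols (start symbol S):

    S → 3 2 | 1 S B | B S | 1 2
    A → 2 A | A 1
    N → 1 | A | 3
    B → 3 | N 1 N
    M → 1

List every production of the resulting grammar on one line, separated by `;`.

Generating nonterminals: {B, M, N, S}.
Reachable from S after that: {B, N, S}.
Removed useless symbols: {A, M} and every production mentioning them.

S → 3 2 | 1 S B | B S | 1 2; N → 1 | 3; B → 3 | N 1 N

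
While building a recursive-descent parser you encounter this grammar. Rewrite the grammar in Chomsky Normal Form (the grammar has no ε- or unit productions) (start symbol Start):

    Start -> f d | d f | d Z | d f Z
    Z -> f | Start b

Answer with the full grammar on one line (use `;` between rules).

Introduce a nonterminal for each terminal appearing in a rule of length ≥ 2: X1 → f, X2 → d, X3 → b.
Binarize each right-hand side of length ≥ 3 by chaining fresh nonterminals (Y1, Y2, …): affected rules were Start → X2 X1 Z.

Start -> X1 X2 | X2 X1 | X2 Z | X2 Y1; Z -> f | Start X3; X1 -> f; X2 -> d; X3 -> b; Y1 -> X1 Z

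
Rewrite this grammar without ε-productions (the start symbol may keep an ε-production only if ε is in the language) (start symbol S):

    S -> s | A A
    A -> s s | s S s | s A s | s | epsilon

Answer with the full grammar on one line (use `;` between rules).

S -> s | A A | A | epsilon; A -> s s | s S s | s A s | s

The nullable symbols are {A, S}.
ε ∈ L(G) since S is nullable, so keep S → ε.
For each production, add variants omitting each subset of nullable occurrences: S → A A gives A A | A.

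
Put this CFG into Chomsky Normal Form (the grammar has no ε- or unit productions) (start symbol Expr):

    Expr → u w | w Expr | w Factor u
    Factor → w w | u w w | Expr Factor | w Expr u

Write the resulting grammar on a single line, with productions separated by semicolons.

Introduce a nonterminal for each terminal appearing in a rule of length ≥ 2: X1 → u, X2 → w.
Binarize each right-hand side of length ≥ 3 by chaining fresh nonterminals (Y1, Y2, …): affected rules were Expr → X2 Factor X1; Factor → X1 X2 X2; Factor → X2 Expr X1.

Expr → X1 X2 | X2 Expr | X2 Y1; Factor → X2 X2 | X1 Y2 | Expr Factor | X2 Y3; X1 → u; X2 → w; Y1 → Factor X1; Y2 → X2 X2; Y3 → Expr X1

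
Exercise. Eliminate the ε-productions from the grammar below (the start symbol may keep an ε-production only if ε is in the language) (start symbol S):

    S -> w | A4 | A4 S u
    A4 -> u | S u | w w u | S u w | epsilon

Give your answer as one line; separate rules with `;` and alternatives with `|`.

S -> w | A4 | A4 S u | A4 u | S u | u | epsilon; A4 -> u | S u | w w u | S u w | u w

Nullable set = {A4, S}.
ε ∈ L(G) since S is nullable, so keep S → ε.
Expand every rule over subsets of its nullable positions: S → A4 S u gives A4 S u | A4 u | S u | u. A4 → S u w gives S u w | u w.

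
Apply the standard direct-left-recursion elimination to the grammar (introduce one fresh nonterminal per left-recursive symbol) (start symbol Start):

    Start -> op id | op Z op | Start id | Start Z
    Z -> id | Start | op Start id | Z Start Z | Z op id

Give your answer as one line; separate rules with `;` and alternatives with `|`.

Left recursion appears on Start, Z.
For Start: α = {id, Z}, β = {op id, op Z op}. Rewrite as Start → β Start1 and Start1 → α Start1 | ε.
For Z: α = {Start Z, op id}, β = {id, Start, op Start id}. Rewrite as Z → β Z1 and Z1 → α Z1 | ε.

Start -> op id Start1 | op Z op Start1; Z -> id Z1 | Start Z1 | op Start id Z1; Start1 -> id Start1 | Z Start1 | ε; Z1 -> Start Z Z1 | op id Z1 | ε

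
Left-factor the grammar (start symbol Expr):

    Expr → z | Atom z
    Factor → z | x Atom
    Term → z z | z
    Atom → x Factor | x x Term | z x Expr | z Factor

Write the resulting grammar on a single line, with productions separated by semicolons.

Expr → z | Atom z; Factor → z | x Atom; Term → z Term1; Atom → x Atom1 | z Atom2; Term1 → z | ε; Atom1 → Factor | x Term; Atom2 → x Expr | Factor

Term has alternatives sharing prefix 'z': factor to Term → z Term1 with Term1 → z | ε.
Atom has alternatives sharing prefix 'x': factor to Atom → x Atom1 with Atom1 → Factor | x Term.
Atom has alternatives sharing prefix 'z': factor to Atom → z Atom2 with Atom2 → x Expr | Factor.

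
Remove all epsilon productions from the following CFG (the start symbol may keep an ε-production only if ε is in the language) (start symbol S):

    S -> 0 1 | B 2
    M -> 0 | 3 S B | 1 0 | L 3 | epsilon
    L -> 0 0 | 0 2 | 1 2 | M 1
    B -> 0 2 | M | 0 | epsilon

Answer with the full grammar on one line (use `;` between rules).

Nullable nonterminals: {B, M}.
ε ∉ L(G), so no ε-production is kept.
For each production, add variants omitting each subset of nullable occurrences: S → B 2 gives B 2 | 2. M → 3 S B gives 3 S B | 3 S. L → M 1 gives M 1 | 1.

S -> 0 1 | B 2 | 2; M -> 0 | 3 S B | 3 S | 1 0 | L 3; L -> 0 0 | 0 2 | 1 2 | M 1 | 1; B -> 0 2 | M | 0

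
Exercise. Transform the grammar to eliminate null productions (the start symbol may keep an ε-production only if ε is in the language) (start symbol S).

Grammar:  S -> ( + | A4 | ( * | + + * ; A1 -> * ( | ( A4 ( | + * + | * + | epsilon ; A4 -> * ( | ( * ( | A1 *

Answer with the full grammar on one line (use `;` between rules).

Nullable nonterminals: {A1}.
ε ∉ L(G), so no ε-production is kept.
Expand every rule over subsets of its nullable positions: A4 → A1 * gives A1 * | *.

S -> ( + | A4 | ( * | + + *; A1 -> * ( | ( A4 ( | + * + | * +; A4 -> * ( | ( * ( | A1 * | *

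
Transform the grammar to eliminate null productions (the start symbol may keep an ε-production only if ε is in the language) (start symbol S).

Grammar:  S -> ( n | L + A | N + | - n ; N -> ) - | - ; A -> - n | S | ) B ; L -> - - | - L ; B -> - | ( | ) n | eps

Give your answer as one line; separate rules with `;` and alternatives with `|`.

S -> ( n | L + A | N + | - n; N -> ) - | -; A -> - n | S | ) B | ); L -> - - | - L; B -> - | ( | ) n

The nullable symbols are {B}.
ε ∉ L(G), so no ε-production is kept.
For each production, add variants omitting each subset of nullable occurrences: A → ) B gives ) B | ).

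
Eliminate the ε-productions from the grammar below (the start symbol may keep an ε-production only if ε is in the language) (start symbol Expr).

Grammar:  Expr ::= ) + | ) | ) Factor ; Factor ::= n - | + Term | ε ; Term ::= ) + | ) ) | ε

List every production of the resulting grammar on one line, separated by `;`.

Expr ::= ) + | ) | ) Factor; Factor ::= n - | + Term | +; Term ::= ) + | ) )

The nullable symbols are {Factor, Term}.
ε ∉ L(G), so no ε-production is kept.
For each production, add variants omitting each subset of nullable occurrences: Factor → + Term gives + Term | +.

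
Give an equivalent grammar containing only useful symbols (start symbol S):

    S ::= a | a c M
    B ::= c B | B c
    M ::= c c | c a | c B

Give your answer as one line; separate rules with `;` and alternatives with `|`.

Generating nonterminals: {M, S}.
Reachable from S after that: {M, S}.
Removed useless symbols: {B} and every production mentioning them.

S ::= a | a c M; M ::= c c | c a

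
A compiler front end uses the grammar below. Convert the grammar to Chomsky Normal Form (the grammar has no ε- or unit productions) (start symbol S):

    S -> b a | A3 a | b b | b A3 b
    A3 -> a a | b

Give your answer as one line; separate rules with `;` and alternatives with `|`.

Introduce a nonterminal for each terminal appearing in a rule of length ≥ 2: X1 → b, X2 → a.
Binarize each right-hand side of length ≥ 3 by chaining fresh nonterminals (Y1, Y2, …): affected rules were S → X1 A3 X1.

S -> X1 X2 | A3 X2 | X1 X1 | X1 Y1; A3 -> X2 X2 | b; X1 -> b; X2 -> a; Y1 -> A3 X1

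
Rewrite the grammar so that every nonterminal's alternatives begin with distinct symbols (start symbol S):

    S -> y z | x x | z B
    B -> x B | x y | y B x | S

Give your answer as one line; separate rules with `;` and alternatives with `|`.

S -> y z | x x | z B; B -> y B x | S | x B'; B' -> B | y

B has alternatives sharing prefix 'x': factor to B → x B' with B' → B | y.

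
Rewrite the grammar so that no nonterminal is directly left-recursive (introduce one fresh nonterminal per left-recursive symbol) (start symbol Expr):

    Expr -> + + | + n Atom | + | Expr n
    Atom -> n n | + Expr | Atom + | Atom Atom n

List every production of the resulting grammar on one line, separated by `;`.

Expr -> + + Expr1 | + n Atom Expr1 | + Expr1; Atom -> n n Atom1 | + Expr Atom1; Expr1 -> n Expr1 | ε; Atom1 -> + Atom1 | Atom n Atom1 | ε

Expr, Atom are directly left-recursive.
For Expr: α = {n}, β = {+ +, + n Atom, +}. Rewrite as Expr → β Expr1 and Expr1 → α Expr1 | ε.
For Atom: α = {+, Atom n}, β = {n n, + Expr}. Rewrite as Atom → β Atom1 and Atom1 → α Atom1 | ε.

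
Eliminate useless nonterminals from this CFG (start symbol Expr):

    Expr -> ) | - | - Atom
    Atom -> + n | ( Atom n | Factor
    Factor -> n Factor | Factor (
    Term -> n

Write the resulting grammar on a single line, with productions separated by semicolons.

Generating nonterminals: {Atom, Expr, Term}.
Reachable from Expr after that: {Atom, Expr}.
Removed useless symbols: {Factor, Term} and every production mentioning them.

Expr -> ) | - | - Atom; Atom -> + n | ( Atom n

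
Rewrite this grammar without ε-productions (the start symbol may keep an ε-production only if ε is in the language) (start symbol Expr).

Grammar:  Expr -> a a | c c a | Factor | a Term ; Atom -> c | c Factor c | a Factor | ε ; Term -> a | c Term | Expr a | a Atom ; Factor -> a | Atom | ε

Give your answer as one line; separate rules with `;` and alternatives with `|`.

Expr -> a a | c c a | Factor | a Term | ε; Atom -> c | c Factor c | c c | a Factor | a; Term -> a | c Term | Expr a | a Atom; Factor -> a | Atom

Nullable set = {Atom, Expr, Factor}.
ε ∈ L(G) since Expr is nullable, so keep Expr → ε.
Add the nullable-subset variants: Atom → c Factor c gives c Factor c | c c. Atom → a Factor gives a Factor | a.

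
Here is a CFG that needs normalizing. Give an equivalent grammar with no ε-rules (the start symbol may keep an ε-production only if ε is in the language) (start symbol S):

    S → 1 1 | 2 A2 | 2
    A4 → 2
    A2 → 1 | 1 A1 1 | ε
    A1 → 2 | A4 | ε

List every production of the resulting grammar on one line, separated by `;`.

S → 1 1 | 2 A2 | 2; A4 → 2; A2 → 1 | 1 A1 1 | 1 1; A1 → 2 | A4

Nullable nonterminals: {A1, A2}.
ε ∉ L(G), so no ε-production is kept.
Expand every rule over subsets of its nullable positions: S → 2 A2 gives 2 A2 | 2. A2 → 1 A1 1 gives 1 A1 1 | 1 1.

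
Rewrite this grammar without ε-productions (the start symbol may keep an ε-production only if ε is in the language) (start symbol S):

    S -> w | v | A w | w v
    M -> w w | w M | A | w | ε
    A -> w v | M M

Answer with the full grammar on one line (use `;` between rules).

The nullable symbols are {A, M}.
ε ∉ L(G), so no ε-production is kept.
Expand every rule over subsets of its nullable positions: M → w M gives w M | w. A → M M gives M M | M.

S -> w | v | A w | w v; M -> w w | w M | w | A; A -> w v | M M | M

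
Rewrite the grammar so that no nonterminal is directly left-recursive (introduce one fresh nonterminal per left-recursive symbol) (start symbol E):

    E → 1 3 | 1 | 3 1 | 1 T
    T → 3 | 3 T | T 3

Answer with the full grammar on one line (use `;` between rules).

Left recursion appears on T.
For T: α = {3}, β = {3, 3 T}. Rewrite as T → β T' and T' → α T' | ε.

E → 1 3 | 1 | 3 1 | 1 T; T → 3 T' | 3 T T'; T' → 3 T' | eps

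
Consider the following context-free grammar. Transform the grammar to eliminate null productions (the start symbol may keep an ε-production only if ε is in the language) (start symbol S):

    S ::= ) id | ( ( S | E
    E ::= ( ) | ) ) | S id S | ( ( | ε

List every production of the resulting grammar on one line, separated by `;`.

S ::= ) id | ( ( S | ( ( | E | ε; E ::= ( ) | ) ) | S id S | S id | id S | id | ( (

The nullable symbols are {E, S}.
ε ∈ L(G) since S is nullable, so keep S → ε.
Expand every rule over subsets of its nullable positions: S → ( ( S gives ( ( S | ( (. E → S id S gives S id S | S id | id S | id.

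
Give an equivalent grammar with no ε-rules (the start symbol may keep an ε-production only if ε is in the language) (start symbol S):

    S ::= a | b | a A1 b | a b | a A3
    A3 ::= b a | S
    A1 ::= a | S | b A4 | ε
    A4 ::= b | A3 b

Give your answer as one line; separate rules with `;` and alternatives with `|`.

Nullable nonterminals: {A1}.
ε ∉ L(G), so no ε-production is kept.
Expand every rule over subsets of its nullable positions: S → a A1 b gives a A1 b | a b.

S ::= a | b | a A1 b | a b | a A3; A3 ::= b a | S; A1 ::= a | S | b A4; A4 ::= b | A3 b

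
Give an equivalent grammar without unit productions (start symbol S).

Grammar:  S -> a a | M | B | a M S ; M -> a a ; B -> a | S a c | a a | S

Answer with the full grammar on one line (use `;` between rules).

Unit pairs: B ⇒* {M, S}; S ⇒* {B, M}.
For each unit pair (A, B), copy every non-unit production of B to A, then drop all unit productions.

S -> a | S a c | a a | a M S; M -> a a; B -> a | S a c | a a | a M S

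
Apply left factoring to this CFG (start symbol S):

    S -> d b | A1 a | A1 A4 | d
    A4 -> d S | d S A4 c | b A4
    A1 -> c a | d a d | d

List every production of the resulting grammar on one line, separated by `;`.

S -> d S' | A1 S''; A4 -> b A4 | d S A4'; A1 -> c a | d A1'; S' -> b | ε; S'' -> a | A4; A4' -> ε | A4 c; A1' -> a d | ε

S has alternatives sharing prefix 'd': factor to S → d S' with S' → b | ε.
S has alternatives sharing prefix 'A1': factor to S → A1 S'' with S'' → a | A4.
A4 has alternatives sharing prefix 'd S': factor to A4 → d S A4' with A4' → ε | A4 c.
A1 has alternatives sharing prefix 'd': factor to A1 → d A1' with A1' → a d | ε.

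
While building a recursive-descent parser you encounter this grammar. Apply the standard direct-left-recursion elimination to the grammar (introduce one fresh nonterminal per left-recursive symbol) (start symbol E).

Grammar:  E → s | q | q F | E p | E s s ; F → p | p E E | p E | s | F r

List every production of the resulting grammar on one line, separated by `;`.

E → s E' | q E' | q F E'; F → p F' | p E E F' | p E F' | s F'; E' → p E' | s s E' | ε; F' → r F' | ε

Directly left-recursive nonterminals: E, F.
For E: α = {p, s s}, β = {s, q, q F}. Rewrite as E → β E' and E' → α E' | ε.
For F: α = {r}, β = {p, p E E, p E, s}. Rewrite as F → β F' and F' → α F' | ε.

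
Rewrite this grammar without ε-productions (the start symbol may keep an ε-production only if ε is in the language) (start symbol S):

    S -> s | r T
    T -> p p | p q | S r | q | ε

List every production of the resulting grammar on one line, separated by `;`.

Nullable set = {T}.
ε ∉ L(G), so no ε-production is kept.
Add the nullable-subset variants: S → r T gives r T | r.

S -> s | r T | r; T -> p p | p q | S r | q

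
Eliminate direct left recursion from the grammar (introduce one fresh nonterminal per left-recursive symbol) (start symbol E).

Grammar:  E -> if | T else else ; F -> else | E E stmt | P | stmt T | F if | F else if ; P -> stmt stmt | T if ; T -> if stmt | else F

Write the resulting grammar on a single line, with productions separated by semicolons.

E -> if | T else else; F -> else F' | E E stmt F' | P F' | stmt T F'; P -> stmt stmt | T if; T -> if stmt | else F; F' -> if F' | else if F' | ε

Left recursion appears on F.
For F: α = {if, else if}, β = {else, E E stmt, P, stmt T}. Rewrite as F → β F' and F' → α F' | ε.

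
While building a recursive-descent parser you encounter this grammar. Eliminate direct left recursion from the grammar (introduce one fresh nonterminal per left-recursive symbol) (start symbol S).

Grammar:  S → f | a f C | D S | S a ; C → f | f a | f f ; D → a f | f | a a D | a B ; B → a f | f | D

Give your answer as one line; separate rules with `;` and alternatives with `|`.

Left recursion appears on S.
For S: α = {a}, β = {f, a f C, D S}. Rewrite as S → β S' and S' → α S' | ε.

S → f S' | a f C S' | D S S'; C → f | f a | f f; D → a f | f | a a D | a B; B → a f | f | D; S' → a S' | ε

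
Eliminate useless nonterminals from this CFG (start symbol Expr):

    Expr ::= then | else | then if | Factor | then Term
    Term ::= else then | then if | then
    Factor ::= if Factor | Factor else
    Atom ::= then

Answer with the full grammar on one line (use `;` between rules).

Generating nonterminals: {Atom, Expr, Term}.
Reachable from Expr after that: {Expr, Term}.
Removed useless symbols: {Atom, Factor} and every production mentioning them.

Expr ::= then | else | then if | then Term; Term ::= else then | then if | then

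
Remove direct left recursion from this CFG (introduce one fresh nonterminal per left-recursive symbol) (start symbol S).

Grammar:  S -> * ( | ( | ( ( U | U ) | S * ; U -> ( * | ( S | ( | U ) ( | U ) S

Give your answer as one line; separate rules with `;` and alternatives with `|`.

S -> * ( S' | ( S' | ( ( U S' | U ) S'; U -> ( * U' | ( S U' | ( U'; S' -> * S' | ε; U' -> ) ( U' | ) S U' | ε

Directly left-recursive nonterminals: S, U.
For S: α = {*}, β = {* (, (, ( ( U, U )}. Rewrite as S → β S' and S' → α S' | ε.
For U: α = {) (, ) S}, β = {( *, ( S, (}. Rewrite as U → β U' and U' → α U' | ε.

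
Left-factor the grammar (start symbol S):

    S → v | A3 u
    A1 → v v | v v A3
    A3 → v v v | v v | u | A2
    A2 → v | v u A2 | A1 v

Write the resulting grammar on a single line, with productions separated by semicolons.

S → v | A3 u; A1 → v v A1'; A3 → u | A2 | v v A3'; A2 → A1 v | v A2'; A1' → ε | A3; A3' → v | ε; A2' → ε | u A2

A1 has alternatives sharing prefix 'v v': factor to A1 → v v A1' with A1' → ε | A3.
A3 has alternatives sharing prefix 'v v': factor to A3 → v v A3' with A3' → v | ε.
A2 has alternatives sharing prefix 'v': factor to A2 → v A2' with A2' → ε | u A2.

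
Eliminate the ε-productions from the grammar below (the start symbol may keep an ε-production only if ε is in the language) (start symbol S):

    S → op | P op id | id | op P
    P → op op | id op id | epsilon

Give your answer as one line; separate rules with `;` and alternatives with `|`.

S → op | P op id | op id | id | op P; P → op op | id op id

Nullable set = {P}.
ε ∉ L(G), so no ε-production is kept.
For each production, add variants omitting each subset of nullable occurrences: S → P op id gives P op id | op id.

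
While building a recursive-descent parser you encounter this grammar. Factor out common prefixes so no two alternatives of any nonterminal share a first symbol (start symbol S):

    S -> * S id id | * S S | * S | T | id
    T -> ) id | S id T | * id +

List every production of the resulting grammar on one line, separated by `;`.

S has alternatives sharing prefix '* S': factor to S → * S S' with S' → id id | S | ε.

S -> T | id | * S S'; T -> ) id | S id T | * id +; S' -> id id | S | ε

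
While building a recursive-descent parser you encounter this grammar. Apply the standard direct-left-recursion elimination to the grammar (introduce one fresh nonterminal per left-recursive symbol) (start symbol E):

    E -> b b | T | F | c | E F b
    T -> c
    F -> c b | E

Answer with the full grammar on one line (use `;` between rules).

E -> b b E' | T E' | F E' | c E'; T -> c; F -> c b | E; E' -> F b E' | eps

Left recursion appears on E.
For E: α = {F b}, β = {b b, T, F, c}. Rewrite as E → β E' and E' → α E' | ε.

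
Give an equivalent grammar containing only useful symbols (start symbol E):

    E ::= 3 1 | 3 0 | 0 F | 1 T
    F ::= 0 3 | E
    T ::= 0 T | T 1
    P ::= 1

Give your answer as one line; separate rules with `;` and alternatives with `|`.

Generating nonterminals: {E, F, P}.
Reachable from E after that: {E, F}.
Removed useless symbols: {P, T} and every production mentioning them.

E ::= 3 1 | 3 0 | 0 F; F ::= 0 3 | E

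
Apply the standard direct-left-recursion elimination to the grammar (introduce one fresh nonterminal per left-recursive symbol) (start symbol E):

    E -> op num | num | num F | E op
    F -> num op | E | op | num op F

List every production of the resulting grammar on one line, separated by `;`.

Left recursion appears on E.
For E: α = {op}, β = {op num, num, num F}. Rewrite as E → β E' and E' → α E' | ε.

E -> op num E' | num E' | num F E'; F -> num op | E | op | num op F; E' -> op E' | ε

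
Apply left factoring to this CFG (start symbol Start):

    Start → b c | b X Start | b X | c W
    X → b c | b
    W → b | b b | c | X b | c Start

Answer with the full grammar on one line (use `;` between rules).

Start has alternatives sharing prefix 'b': factor to Start → b Start1 with Start1 → c | X Start | X.
X has alternatives sharing prefix 'b': factor to X → b X1 with X1 → c | ε.
W has alternatives sharing prefix 'b': factor to W → b W1 with W1 → ε | b.
W has alternatives sharing prefix 'c': factor to W → c W2 with W2 → ε | Start.
Start1 has alternatives sharing prefix 'X': factor to Start1 → X Start11 with Start11 → Start | ε.

Start → c W | b Start1; X → b X1; W → X b | b W1 | c W2; Start1 → c | X Start11; X1 → c | epsilon; W1 → epsilon | b; W2 → epsilon | Start; Start11 → Start | epsilon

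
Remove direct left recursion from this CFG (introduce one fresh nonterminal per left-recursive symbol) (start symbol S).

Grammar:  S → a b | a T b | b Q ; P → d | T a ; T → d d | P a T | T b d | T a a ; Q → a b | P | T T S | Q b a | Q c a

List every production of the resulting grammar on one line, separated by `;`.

S → a b | a T b | b Q; P → d | T a; T → d d T' | P a T T'; Q → a b Q' | P Q' | T T S Q'; T' → b d T' | a a T' | ε; Q' → b a Q' | c a Q' | ε

Directly left-recursive nonterminals: T, Q.
For T: α = {b d, a a}, β = {d d, P a T}. Rewrite as T → β T' and T' → α T' | ε.
For Q: α = {b a, c a}, β = {a b, P, T T S}. Rewrite as Q → β Q' and Q' → α Q' | ε.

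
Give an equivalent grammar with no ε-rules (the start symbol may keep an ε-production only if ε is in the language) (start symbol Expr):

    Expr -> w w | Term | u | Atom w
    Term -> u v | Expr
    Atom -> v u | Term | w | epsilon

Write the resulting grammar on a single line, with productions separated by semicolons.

Nullable nonterminals: {Atom}.
ε ∉ L(G), so no ε-production is kept.
Add the nullable-subset variants: Expr → Atom w gives Atom w | w.

Expr -> w w | Term | u | Atom w | w; Term -> u v | Expr; Atom -> v u | Term | w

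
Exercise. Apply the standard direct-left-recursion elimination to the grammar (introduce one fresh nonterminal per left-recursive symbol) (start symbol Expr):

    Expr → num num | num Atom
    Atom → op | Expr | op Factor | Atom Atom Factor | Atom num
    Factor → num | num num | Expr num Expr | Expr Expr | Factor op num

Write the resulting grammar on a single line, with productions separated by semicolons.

Expr → num num | num Atom; Atom → op Atom1 | Expr Atom1 | op Factor Atom1; Factor → num Factor1 | num num Factor1 | Expr num Expr Factor1 | Expr Expr Factor1; Atom1 → Atom Factor Atom1 | num Atom1 | ε; Factor1 → op num Factor1 | ε

Directly left-recursive nonterminals: Atom, Factor.
For Atom: α = {Atom Factor, num}, β = {op, Expr, op Factor}. Rewrite as Atom → β Atom1 and Atom1 → α Atom1 | ε.
For Factor: α = {op num}, β = {num, num num, Expr num Expr, Expr Expr}. Rewrite as Factor → β Factor1 and Factor1 → α Factor1 | ε.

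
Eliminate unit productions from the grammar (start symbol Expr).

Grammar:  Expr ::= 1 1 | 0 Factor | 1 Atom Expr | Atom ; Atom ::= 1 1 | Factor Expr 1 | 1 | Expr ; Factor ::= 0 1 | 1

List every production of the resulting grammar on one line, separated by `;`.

Unit pairs: Atom ⇒* {Expr}; Expr ⇒* {Atom}.
For every A with A ⇒* B via unit rules, add B's non-unit alternatives to A; then delete every rule of the form X → Y.

Expr ::= 1 1 | Factor Expr 1 | 1 | 0 Factor | 1 Atom Expr; Atom ::= 1 1 | Factor Expr 1 | 1 | 0 Factor | 1 Atom Expr; Factor ::= 0 1 | 1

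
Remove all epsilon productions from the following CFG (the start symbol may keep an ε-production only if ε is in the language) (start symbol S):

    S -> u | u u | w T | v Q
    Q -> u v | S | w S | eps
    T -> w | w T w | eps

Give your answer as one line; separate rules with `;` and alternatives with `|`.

Nullable nonterminals: {Q, T}.
ε ∉ L(G), so no ε-production is kept.
Add the nullable-subset variants: S → w T gives w T | w. S → v Q gives v Q | v. T → w T w gives w T w | w w.

S -> u | u u | w T | w | v Q | v; Q -> u v | S | w S; T -> w | w T w | w w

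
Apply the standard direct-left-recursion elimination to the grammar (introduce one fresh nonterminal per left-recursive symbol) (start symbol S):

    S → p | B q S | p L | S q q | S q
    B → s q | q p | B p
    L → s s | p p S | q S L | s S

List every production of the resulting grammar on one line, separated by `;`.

S → p S' | B q S S' | p L S'; B → s q B' | q p B'; L → s s | p p S | q S L | s S; S' → q q S' | q S' | ε; B' → p B' | ε

S, B are directly left-recursive.
For S: α = {q q, q}, β = {p, B q S, p L}. Rewrite as S → β S' and S' → α S' | ε.
For B: α = {p}, β = {s q, q p}. Rewrite as B → β B' and B' → α B' | ε.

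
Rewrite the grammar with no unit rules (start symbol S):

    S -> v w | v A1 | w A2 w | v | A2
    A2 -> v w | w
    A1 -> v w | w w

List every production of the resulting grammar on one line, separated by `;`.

Unit pairs: S ⇒* {A2}.
For every A with A ⇒* B via unit rules, add B's non-unit alternatives to A; then delete every rule of the form X → Y.

S -> v w | w | v A1 | w A2 w | v; A2 -> v w | w; A1 -> v w | w w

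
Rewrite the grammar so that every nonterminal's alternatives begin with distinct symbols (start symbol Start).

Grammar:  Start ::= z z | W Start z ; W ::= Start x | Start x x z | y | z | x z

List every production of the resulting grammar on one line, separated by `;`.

Start ::= z z | W Start z; W ::= y | z | x z | Start x W1; W1 ::= ε | x z

W has alternatives sharing prefix 'Start x': factor to W → Start x W1 with W1 → ε | x z.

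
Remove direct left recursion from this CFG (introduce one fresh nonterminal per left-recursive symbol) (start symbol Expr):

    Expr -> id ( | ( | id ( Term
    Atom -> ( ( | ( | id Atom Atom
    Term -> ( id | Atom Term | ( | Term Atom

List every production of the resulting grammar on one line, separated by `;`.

Left recursion appears on Term.
For Term: α = {Atom}, β = {( id, Atom Term, (}. Rewrite as Term → β Term1 and Term1 → α Term1 | ε.

Expr -> id ( | ( | id ( Term; Atom -> ( ( | ( | id Atom Atom; Term -> ( id Term1 | Atom Term Term1 | ( Term1; Term1 -> Atom Term1 | ε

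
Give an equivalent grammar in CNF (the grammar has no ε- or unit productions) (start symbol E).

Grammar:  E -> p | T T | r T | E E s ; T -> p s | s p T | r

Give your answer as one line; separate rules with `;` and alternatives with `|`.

Introduce a nonterminal for each terminal appearing in a rule of length ≥ 2: X1 → r, X2 → s, X3 → p.
Binarize each right-hand side of length ≥ 3 by chaining fresh nonterminals (Y1, Y2, …): affected rules were E → E E X2; T → X2 X3 T.

E -> p | T T | X1 T | E Y1; T -> X3 X2 | X2 Y2 | r; X1 -> r; X2 -> s; X3 -> p; Y1 -> E X2; Y2 -> X3 T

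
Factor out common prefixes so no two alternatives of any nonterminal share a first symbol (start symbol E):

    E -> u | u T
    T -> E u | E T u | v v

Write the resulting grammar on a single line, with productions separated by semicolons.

E has alternatives sharing prefix 'u': factor to E → u E' with E' → ε | T.
T has alternatives sharing prefix 'E': factor to T → E T' with T' → u | T u.

E -> u E'; T -> v v | E T'; E' -> ε | T; T' -> u | T u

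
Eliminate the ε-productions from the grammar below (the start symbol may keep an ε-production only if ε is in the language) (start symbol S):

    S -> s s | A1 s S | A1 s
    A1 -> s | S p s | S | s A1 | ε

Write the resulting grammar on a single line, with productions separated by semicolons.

S -> s s | A1 s S | s S | A1 s | s; A1 -> s | S p s | S | s A1

Nullable set = {A1}.
ε ∉ L(G), so no ε-production is kept.
For each production, add variants omitting each subset of nullable occurrences: S → A1 s S gives A1 s S | s S. S → A1 s gives A1 s | s.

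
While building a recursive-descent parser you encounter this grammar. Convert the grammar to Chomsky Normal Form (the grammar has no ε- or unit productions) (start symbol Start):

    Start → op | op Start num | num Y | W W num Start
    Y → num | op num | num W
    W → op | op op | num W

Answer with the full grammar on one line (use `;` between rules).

Start → op | X1 Y1 | X2 Y | W Y2; Y → num | X1 X2 | X2 W; W → op | X1 X1 | X2 W; X1 → op; X2 → num; Y1 → Start X2; Y2 → W Y3; Y3 → X2 Start

Introduce a nonterminal for each terminal appearing in a rule of length ≥ 2: X1 → op, X2 → num.
Binarize each right-hand side of length ≥ 3 by chaining fresh nonterminals (Y1, Y2, …): affected rules were Start → X1 Start X2; Start → W W X2 Start.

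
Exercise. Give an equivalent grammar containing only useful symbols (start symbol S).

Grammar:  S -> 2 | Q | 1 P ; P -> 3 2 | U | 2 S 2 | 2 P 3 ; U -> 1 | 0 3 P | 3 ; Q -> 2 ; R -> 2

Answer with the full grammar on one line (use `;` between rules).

Generating nonterminals: {P, Q, R, S, U}.
Reachable from S after that: {P, Q, S, U}.
Removed useless symbols: {R} and every production mentioning them.

S -> 2 | Q | 1 P; P -> 3 2 | U | 2 S 2 | 2 P 3; U -> 1 | 0 3 P | 3; Q -> 2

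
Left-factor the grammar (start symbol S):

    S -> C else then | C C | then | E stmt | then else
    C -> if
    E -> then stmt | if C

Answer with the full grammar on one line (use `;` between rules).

S -> E stmt | C S' | then S''; C -> if; E -> then stmt | if C; S' -> else then | C; S'' -> ε | else

S has alternatives sharing prefix 'C': factor to S → C S' with S' → else then | C.
S has alternatives sharing prefix 'then': factor to S → then S'' with S'' → ε | else.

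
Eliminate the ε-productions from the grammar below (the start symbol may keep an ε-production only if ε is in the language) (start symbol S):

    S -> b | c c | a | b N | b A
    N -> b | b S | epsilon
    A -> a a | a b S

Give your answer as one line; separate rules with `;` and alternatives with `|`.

S -> b | c c | a | b N | b A; N -> b | b S; A -> a a | a b S

Nullable set = {N}.
ε ∉ L(G), so no ε-production is kept.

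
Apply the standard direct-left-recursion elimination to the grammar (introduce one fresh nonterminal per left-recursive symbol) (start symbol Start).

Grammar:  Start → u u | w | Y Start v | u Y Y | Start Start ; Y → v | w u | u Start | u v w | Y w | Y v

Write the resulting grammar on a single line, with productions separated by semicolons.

Left recursion appears on Start, Y.
For Start: α = {Start}, β = {u u, w, Y Start v, u Y Y}. Rewrite as Start → β Start1 and Start1 → α Start1 | ε.
For Y: α = {w, v}, β = {v, w u, u Start, u v w}. Rewrite as Y → β Y1 and Y1 → α Y1 | ε.

Start → u u Start1 | w Start1 | Y Start v Start1 | u Y Y Start1; Y → v Y1 | w u Y1 | u Start Y1 | u v w Y1; Start1 → Start Start1 | ε; Y1 → w Y1 | v Y1 | ε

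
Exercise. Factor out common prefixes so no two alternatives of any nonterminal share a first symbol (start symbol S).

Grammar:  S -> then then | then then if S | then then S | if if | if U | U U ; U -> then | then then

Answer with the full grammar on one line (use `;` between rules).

S -> U U | then then S' | if S''; U -> then U'; S' -> eps | if S | S; S'' -> if | U; U' -> eps | then

S has alternatives sharing prefix 'then then': factor to S → then then S' with S' → ε | if S | S.
S has alternatives sharing prefix 'if': factor to S → if S'' with S'' → if | U.
U has alternatives sharing prefix 'then': factor to U → then U' with U' → ε | then.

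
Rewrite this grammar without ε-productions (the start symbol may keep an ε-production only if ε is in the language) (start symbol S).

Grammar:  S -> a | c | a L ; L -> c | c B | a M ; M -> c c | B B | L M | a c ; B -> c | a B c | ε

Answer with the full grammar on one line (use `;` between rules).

S -> a | c | a L; L -> c | c B | a M | a; M -> c c | B B | B | L M | L | a c; B -> c | a B c | a c

The nullable symbols are {B, M}.
ε ∉ L(G), so no ε-production is kept.
Expand every rule over subsets of its nullable positions: L → a M gives a M | a. M → B B gives B B | B. M → L M gives L M | L. B → a B c gives a B c | a c.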